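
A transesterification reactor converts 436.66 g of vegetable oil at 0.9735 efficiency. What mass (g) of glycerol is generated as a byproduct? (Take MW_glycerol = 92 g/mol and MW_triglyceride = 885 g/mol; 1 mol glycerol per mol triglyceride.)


glycerol = oil * conv * (92/885)
= 436.66 * 0.9735 * 92 / 885
= 44.1900 g

44.1900 g


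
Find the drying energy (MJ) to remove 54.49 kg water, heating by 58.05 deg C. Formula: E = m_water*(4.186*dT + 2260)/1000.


E = m_water * (4.186 * dT + 2260) / 1000
= 54.49 * (4.186 * 58.05 + 2260) / 1000
= 136.3883 MJ

136.3883 MJ


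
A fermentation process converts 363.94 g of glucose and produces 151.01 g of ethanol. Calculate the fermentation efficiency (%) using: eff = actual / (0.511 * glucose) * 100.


Fermentation efficiency = (actual / (0.511 * glucose)) * 100
= (151.01 / (0.511 * 363.94)) * 100
= 81.1998%

81.1998%


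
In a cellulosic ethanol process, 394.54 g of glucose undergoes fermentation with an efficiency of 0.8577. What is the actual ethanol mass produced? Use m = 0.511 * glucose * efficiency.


Actual ethanol: m = 0.511 * 394.54 * 0.8577
m = 172.9208 g

172.9208 g


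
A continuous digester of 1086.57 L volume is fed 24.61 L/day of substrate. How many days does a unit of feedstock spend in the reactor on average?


HRT = V / Q
= 1086.57 / 24.61
= 44.1516 days

44.1516 days


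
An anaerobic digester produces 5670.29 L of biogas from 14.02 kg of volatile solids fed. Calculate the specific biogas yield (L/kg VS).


Y = V / VS
= 5670.29 / 14.02
= 404.4429 L/kg VS

404.4429 L/kg VS


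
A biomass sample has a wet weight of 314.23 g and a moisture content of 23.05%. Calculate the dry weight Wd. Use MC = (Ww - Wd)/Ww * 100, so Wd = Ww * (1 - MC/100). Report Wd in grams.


Wd = Ww * (1 - MC/100)
= 314.23 * (1 - 23.05/100)
= 241.8000 g

241.8000 g


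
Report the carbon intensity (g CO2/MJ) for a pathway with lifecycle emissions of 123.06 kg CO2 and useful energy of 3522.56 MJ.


CI = CO2 * 1000 / E
= 123.06 * 1000 / 3522.56
= 34.9348 g CO2/MJ

34.9348 g CO2/MJ


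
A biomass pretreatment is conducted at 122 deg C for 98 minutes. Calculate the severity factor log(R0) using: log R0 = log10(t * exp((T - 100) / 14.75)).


logR0 = log10(t * exp((T - 100) / 14.75))
= log10(98 * exp((122 - 100) / 14.75))
= 2.6390

2.6390


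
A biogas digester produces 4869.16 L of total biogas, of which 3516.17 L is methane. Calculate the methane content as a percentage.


CH4% = V_CH4 / V_total * 100
= 3516.17 / 4869.16 * 100
= 72.2131%

72.2131%


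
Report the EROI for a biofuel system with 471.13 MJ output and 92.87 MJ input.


EROI = E_out / E_in
= 471.13 / 92.87
= 5.0730

5.0730


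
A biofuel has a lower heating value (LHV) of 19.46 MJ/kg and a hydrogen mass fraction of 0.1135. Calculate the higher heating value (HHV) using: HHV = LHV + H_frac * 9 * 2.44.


HHV = LHV + H_frac * 9 * 2.44
= 19.46 + 0.1135 * 9 * 2.44
= 21.9525 MJ/kg

21.9525 MJ/kg


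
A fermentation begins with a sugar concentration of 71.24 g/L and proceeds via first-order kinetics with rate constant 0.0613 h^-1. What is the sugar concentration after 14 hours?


S = S0 * exp(-k * t)
S = 71.24 * exp(-0.0613 * 14)
S = 30.2004 g/L

30.2004 g/L


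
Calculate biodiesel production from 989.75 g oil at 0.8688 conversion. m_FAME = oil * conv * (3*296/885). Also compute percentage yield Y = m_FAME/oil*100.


m_FAME = oil * conv * (3 * 296 / 885) = oil * conv * (888/885)
= 989.75 * 0.8688 * 888 / 885
= 862.8097 g
Y = m_FAME / oil * 100 = conv * (888/885) * 100
= 0.8688 * 888 / 885 * 100
= 87.17%

862.8097 g FAME; Y = 87.17%


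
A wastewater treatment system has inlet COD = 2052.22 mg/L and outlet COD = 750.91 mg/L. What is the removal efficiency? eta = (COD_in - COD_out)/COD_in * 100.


eta = (COD_in - COD_out) / COD_in * 100
= (2052.22 - 750.91) / 2052.22 * 100
= 63.4099%

63.4099%


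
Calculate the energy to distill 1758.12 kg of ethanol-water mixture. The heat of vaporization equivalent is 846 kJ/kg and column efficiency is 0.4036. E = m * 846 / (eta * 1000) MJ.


E = m * 846 / (eta * 1000)
= 1758.12 * 846 / (0.4036 * 1000)
= 3685.2565 MJ

3685.2565 MJ


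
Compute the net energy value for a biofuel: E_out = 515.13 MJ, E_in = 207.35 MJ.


NEV = E_out - E_in
= 515.13 - 207.35
= 307.7800 MJ

307.7800 MJ


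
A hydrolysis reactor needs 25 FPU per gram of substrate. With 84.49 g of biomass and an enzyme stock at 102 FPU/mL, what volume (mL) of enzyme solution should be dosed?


V = dosage * m_sub / activity
V = 25 * 84.49 / 102
V = 20.7083 mL

20.7083 mL


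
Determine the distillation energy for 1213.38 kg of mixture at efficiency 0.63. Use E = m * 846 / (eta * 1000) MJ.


E = m * 846 / (eta * 1000)
= 1213.38 * 846 / (0.63 * 1000)
= 1629.3960 MJ

1629.3960 MJ


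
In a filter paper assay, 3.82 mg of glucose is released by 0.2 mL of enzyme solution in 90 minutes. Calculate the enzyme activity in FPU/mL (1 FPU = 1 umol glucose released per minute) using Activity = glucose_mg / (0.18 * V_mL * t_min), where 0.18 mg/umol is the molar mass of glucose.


Activity = glucose_mg / (0.18 mg/umol * V_mL * t_min)
= 3.82 / (0.18 * 0.2 * 90)
= 1.1790 FPU/mL

1.1790 FPU/mL


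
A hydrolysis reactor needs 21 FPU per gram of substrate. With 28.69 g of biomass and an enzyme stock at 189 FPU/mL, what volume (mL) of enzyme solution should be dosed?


V = dosage * m_sub / activity
V = 21 * 28.69 / 189
V = 3.1878 mL

3.1878 mL


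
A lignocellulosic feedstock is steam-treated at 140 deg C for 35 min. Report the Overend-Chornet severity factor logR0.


logR0 = log10(t * exp((T - 100) / 14.75))
= log10(35 * exp((140 - 100) / 14.75))
= 2.7218

2.7218


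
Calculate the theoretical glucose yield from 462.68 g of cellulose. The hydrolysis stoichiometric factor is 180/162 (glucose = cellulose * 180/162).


glucose = cellulose * 180/162
= 462.68 * 180/162
= 514.0889 g

514.0889 g


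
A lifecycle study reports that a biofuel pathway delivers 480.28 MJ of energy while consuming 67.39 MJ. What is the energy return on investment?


EROI = E_out / E_in
= 480.28 / 67.39
= 7.1269

7.1269


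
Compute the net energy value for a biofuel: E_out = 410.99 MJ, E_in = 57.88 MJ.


NEV = E_out - E_in
= 410.99 - 57.88
= 353.1100 MJ

353.1100 MJ


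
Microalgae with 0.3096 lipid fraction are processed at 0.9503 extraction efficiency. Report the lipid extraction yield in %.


Y = lipid_content * extraction_eff * 100
= 0.3096 * 0.9503 * 100
= 29.4213%

29.4213%


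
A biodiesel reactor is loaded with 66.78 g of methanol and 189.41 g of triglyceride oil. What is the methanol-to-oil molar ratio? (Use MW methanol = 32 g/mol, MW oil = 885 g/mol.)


Molar ratio = n_MeOH / n_oil = (MeOH/32) / (oil/885) = (MeOH * 885) / (32 * oil)
= (66.78 * 885) / (32 * 189.41)
= 9.7507

9.7507


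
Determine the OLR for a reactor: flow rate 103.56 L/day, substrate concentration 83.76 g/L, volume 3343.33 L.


OLR = Q * S / V
= 103.56 * 83.76 / 3343.33
= 2.5945 g/L/day

2.5945 g/L/day


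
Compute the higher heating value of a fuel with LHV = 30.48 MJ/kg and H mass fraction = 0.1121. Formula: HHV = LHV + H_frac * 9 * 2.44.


HHV = LHV + H_frac * 9 * 2.44
= 30.48 + 0.1121 * 9 * 2.44
= 32.9417 MJ/kg

32.9417 MJ/kg


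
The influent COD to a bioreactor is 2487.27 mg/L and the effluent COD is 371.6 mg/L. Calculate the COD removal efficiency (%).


eta = (COD_in - COD_out) / COD_in * 100
= (2487.27 - 371.6) / 2487.27 * 100
= 85.0599%

85.0599%


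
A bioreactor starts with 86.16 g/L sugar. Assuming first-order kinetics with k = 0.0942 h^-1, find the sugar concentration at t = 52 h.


S = S0 * exp(-k * t)
S = 86.16 * exp(-0.0942 * 52)
S = 0.6426 g/L

0.6426 g/L


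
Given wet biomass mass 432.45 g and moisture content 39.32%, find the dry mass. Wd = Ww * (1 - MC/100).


Wd = Ww * (1 - MC/100)
= 432.45 * (1 - 39.32/100)
= 262.4107 g

262.4107 g


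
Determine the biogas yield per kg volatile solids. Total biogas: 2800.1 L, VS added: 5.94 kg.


Y = V / VS
= 2800.1 / 5.94
= 471.3973 L/kg VS

471.3973 L/kg VS


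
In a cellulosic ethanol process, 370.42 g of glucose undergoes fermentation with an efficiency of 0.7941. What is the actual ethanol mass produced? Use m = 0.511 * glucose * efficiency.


Actual ethanol: m = 0.511 * 370.42 * 0.7941
m = 150.3109 g

150.3109 g


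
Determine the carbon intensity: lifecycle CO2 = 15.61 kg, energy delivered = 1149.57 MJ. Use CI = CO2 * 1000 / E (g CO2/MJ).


CI = CO2 * 1000 / E
= 15.61 * 1000 / 1149.57
= 13.5790 g CO2/MJ

13.5790 g CO2/MJ


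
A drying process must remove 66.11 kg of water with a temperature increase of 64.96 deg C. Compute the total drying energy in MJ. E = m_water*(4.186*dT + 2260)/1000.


E = m_water * (4.186 * dT + 2260) / 1000
= 66.11 * (4.186 * 64.96 + 2260) / 1000
= 167.3854 MJ

167.3854 MJ


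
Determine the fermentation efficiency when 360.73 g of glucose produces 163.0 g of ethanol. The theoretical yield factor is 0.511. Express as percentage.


Fermentation efficiency = (actual / (0.511 * glucose)) * 100
= (163.0 / (0.511 * 360.73)) * 100
= 88.4269%

88.4269%


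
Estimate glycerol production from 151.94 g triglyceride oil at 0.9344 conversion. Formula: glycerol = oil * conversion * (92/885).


glycerol = oil * conv * (92/885)
= 151.94 * 0.9344 * 92 / 885
= 14.7587 g

14.7587 g


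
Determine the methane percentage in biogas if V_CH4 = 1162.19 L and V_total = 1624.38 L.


CH4% = V_CH4 / V_total * 100
= 1162.19 / 1624.38 * 100
= 71.5467%

71.5467%


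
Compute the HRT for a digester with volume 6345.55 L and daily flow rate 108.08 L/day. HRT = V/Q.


HRT = V / Q
= 6345.55 / 108.08
= 58.7116 days

58.7116 days


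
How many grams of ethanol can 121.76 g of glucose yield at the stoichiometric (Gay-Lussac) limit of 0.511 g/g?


Theoretical ethanol yield: m_EtOH = 0.511 * m_glucose
m_EtOH = 0.511 * 121.76 = 62.2194 g

62.2194 g


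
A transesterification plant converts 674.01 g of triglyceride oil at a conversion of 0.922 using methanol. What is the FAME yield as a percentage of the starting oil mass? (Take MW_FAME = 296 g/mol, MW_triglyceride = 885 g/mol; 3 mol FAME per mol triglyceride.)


m_FAME = oil * conv * (3 * 296 / 885) = oil * conv * (888/885)
= 674.01 * 0.922 * 888 / 885
= 623.5438 g
Y = m_FAME / oil * 100 = conv * (888/885) * 100
= 0.922 * 888 / 885 * 100
= 92.51%

92.51%


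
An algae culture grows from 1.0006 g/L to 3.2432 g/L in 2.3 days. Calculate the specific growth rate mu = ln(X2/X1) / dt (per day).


mu = ln(X2/X1) / dt
= ln(3.2432/1.0006) / 2.3
= 0.5113 per day

0.5113 per day


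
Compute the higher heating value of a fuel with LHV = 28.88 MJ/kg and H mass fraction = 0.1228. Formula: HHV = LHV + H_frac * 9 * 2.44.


HHV = LHV + H_frac * 9 * 2.44
= 28.88 + 0.1228 * 9 * 2.44
= 31.5767 MJ/kg

31.5767 MJ/kg


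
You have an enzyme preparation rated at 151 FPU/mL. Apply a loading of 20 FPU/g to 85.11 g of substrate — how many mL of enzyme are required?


V = dosage * m_sub / activity
V = 20 * 85.11 / 151
V = 11.2728 mL

11.2728 mL


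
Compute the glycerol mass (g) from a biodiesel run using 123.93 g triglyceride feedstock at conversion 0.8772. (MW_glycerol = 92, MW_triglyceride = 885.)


glycerol = oil * conv * (92/885)
= 123.93 * 0.8772 * 92 / 885
= 11.3011 g

11.3011 g


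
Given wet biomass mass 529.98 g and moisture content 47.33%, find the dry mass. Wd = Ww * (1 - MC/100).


Wd = Ww * (1 - MC/100)
= 529.98 * (1 - 47.33/100)
= 279.1405 g

279.1405 g


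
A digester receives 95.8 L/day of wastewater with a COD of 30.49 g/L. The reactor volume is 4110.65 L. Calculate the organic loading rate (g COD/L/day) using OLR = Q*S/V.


OLR = Q * S / V
= 95.8 * 30.49 / 4110.65
= 0.7106 g/L/day

0.7106 g/L/day


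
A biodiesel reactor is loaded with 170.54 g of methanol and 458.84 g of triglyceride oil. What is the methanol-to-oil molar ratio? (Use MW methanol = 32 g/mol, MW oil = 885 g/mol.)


Molar ratio = n_MeOH / n_oil = (MeOH/32) / (oil/885) = (MeOH * 885) / (32 * oil)
= (170.54 * 885) / (32 * 458.84)
= 10.2792

10.2792


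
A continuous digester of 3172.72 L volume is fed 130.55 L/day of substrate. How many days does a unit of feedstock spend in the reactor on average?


HRT = V / Q
= 3172.72 / 130.55
= 24.3027 days

24.3027 days


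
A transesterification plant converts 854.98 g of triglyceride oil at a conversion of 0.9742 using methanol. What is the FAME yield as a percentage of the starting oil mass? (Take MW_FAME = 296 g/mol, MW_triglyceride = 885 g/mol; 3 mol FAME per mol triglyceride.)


m_FAME = oil * conv * (3 * 296 / 885) = oil * conv * (888/885)
= 854.98 * 0.9742 * 888 / 885
= 835.7450 g
Y = m_FAME / oil * 100 = conv * (888/885) * 100
= 0.9742 * 888 / 885 * 100
= 97.75%

97.75%


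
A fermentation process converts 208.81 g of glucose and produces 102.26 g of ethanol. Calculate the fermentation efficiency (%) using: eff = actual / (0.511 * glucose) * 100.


Fermentation efficiency = (actual / (0.511 * glucose)) * 100
= (102.26 / (0.511 * 208.81)) * 100
= 95.8371%

95.8371%


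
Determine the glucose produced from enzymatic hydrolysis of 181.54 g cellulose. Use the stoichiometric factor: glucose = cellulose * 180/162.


glucose = cellulose * 180/162
= 181.54 * 180/162
= 201.7111 g

201.7111 g


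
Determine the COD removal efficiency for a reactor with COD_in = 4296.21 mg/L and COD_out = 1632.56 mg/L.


eta = (COD_in - COD_out) / COD_in * 100
= (4296.21 - 1632.56) / 4296.21 * 100
= 62.0000%

62.0000%


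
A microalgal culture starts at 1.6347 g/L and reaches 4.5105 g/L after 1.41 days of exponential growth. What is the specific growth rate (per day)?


mu = ln(X2/X1) / dt
= ln(4.5105/1.6347) / 1.41
= 0.7198 per day

0.7198 per day


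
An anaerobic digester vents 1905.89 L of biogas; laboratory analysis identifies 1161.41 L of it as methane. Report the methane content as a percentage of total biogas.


CH4% = V_CH4 / V_total * 100
= 1161.41 / 1905.89 * 100
= 60.9379%

60.9379%


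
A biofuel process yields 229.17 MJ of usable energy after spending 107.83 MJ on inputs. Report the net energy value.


NEV = E_out - E_in
= 229.17 - 107.83
= 121.3400 MJ

121.3400 MJ


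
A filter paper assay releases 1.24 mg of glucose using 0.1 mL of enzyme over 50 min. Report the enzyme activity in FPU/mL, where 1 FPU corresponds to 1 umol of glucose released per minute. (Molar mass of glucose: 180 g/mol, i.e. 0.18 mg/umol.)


Activity = glucose_mg / (0.18 mg/umol * V_mL * t_min)
= 1.24 / (0.18 * 0.1 * 50)
= 1.3778 FPU/mL

1.3778 FPU/mL


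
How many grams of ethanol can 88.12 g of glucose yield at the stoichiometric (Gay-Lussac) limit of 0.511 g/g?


Theoretical ethanol yield: m_EtOH = 0.511 * m_glucose
m_EtOH = 0.511 * 88.12 = 45.0293 g

45.0293 g


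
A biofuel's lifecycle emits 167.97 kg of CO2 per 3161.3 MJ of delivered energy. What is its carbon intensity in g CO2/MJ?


CI = CO2 * 1000 / E
= 167.97 * 1000 / 3161.3
= 53.1332 g CO2/MJ

53.1332 g CO2/MJ


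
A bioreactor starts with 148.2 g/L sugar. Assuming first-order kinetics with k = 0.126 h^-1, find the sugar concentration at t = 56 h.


S = S0 * exp(-k * t)
S = 148.2 * exp(-0.126 * 56)
S = 0.1278 g/L

0.1278 g/L


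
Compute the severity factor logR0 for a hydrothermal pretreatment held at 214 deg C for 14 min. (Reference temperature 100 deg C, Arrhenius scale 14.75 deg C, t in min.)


logR0 = log10(t * exp((T - 100) / 14.75))
= log10(14 * exp((214 - 100) / 14.75))
= 4.5027

4.5027


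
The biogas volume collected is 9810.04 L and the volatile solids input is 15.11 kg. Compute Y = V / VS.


Y = V / VS
= 9810.04 / 15.11
= 649.2416 L/kg VS

649.2416 L/kg VS


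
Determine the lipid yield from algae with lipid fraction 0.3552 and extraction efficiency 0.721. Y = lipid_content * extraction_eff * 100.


Y = lipid_content * extraction_eff * 100
= 0.3552 * 0.721 * 100
= 25.6099%

25.6099%


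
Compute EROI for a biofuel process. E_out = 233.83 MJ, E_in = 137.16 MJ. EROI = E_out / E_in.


EROI = E_out / E_in
= 233.83 / 137.16
= 1.7048

1.7048


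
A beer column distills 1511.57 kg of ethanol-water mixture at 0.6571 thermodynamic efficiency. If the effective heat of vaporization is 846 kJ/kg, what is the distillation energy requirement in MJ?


E = m * 846 / (eta * 1000)
= 1511.57 * 846 / (0.6571 * 1000)
= 1946.1090 MJ

1946.1090 MJ


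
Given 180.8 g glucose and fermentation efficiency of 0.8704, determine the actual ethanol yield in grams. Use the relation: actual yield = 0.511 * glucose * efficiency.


Actual ethanol: m = 0.511 * 180.8 * 0.8704
m = 80.4152 g

80.4152 g


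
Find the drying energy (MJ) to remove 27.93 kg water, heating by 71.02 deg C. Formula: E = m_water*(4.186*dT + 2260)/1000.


E = m_water * (4.186 * dT + 2260) / 1000
= 27.93 * (4.186 * 71.02 + 2260) / 1000
= 71.4251 MJ

71.4251 MJ


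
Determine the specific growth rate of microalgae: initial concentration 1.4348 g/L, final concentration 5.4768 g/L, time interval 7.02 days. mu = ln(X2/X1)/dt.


mu = ln(X2/X1) / dt
= ln(5.4768/1.4348) / 7.02
= 0.1908 per day

0.1908 per day


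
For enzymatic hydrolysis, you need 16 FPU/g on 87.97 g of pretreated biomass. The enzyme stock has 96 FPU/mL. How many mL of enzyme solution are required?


V = dosage * m_sub / activity
V = 16 * 87.97 / 96
V = 14.6617 mL

14.6617 mL


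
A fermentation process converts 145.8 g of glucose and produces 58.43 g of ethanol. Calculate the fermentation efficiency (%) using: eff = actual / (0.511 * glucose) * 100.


Fermentation efficiency = (actual / (0.511 * glucose)) * 100
= (58.43 / (0.511 * 145.8)) * 100
= 78.4255%

78.4255%


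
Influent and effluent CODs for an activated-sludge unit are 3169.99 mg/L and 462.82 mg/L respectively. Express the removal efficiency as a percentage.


eta = (COD_in - COD_out) / COD_in * 100
= (3169.99 - 462.82) / 3169.99 * 100
= 85.4000%

85.4000%


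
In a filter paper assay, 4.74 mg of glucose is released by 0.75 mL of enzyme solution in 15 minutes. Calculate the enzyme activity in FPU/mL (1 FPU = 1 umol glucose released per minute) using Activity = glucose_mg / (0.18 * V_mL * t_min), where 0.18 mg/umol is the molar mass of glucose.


Activity = glucose_mg / (0.18 mg/umol * V_mL * t_min)
= 4.74 / (0.18 * 0.75 * 15)
= 2.3407 FPU/mL

2.3407 FPU/mL


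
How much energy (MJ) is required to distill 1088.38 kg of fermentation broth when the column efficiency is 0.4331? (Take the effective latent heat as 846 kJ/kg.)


E = m * 846 / (eta * 1000)
= 1088.38 * 846 / (0.4331 * 1000)
= 2125.9974 MJ

2125.9974 MJ


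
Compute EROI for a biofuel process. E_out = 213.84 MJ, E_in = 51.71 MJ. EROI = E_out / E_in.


EROI = E_out / E_in
= 213.84 / 51.71
= 4.1354

4.1354


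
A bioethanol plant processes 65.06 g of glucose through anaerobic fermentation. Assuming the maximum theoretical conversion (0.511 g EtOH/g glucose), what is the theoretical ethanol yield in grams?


Theoretical ethanol yield: m_EtOH = 0.511 * m_glucose
m_EtOH = 0.511 * 65.06 = 33.2457 g

33.2457 g


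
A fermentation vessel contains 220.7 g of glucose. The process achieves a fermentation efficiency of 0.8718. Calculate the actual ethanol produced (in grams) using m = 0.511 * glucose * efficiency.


Actual ethanol: m = 0.511 * 220.7 * 0.8718
m = 98.3196 g

98.3196 g


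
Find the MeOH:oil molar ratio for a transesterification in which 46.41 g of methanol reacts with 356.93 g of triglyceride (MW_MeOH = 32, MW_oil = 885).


Molar ratio = n_MeOH / n_oil = (MeOH/32) / (oil/885) = (MeOH * 885) / (32 * oil)
= (46.41 * 885) / (32 * 356.93)
= 3.5960

3.5960


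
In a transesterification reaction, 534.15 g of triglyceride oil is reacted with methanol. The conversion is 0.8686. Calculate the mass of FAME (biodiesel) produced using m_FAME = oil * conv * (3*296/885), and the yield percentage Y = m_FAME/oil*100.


m_FAME = oil * conv * (3 * 296 / 885) = oil * conv * (888/885)
= 534.15 * 0.8686 * 888 / 885
= 465.5354 g
Y = m_FAME / oil * 100 = conv * (888/885) * 100
= 0.8686 * 888 / 885 * 100
= 87.15%

465.5354 g FAME; Y = 87.15%


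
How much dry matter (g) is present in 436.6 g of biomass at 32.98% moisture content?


Wd = Ww * (1 - MC/100)
= 436.6 * (1 - 32.98/100)
= 292.6093 g

292.6093 g


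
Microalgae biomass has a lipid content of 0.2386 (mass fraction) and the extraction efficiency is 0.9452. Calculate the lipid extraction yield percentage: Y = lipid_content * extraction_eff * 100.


Y = lipid_content * extraction_eff * 100
= 0.2386 * 0.9452 * 100
= 22.5525%

22.5525%


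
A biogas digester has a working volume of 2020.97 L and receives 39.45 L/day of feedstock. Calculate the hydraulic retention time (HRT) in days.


HRT = V / Q
= 2020.97 / 39.45
= 51.2286 days

51.2286 days


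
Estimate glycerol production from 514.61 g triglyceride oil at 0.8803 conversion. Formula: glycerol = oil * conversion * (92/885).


glycerol = oil * conv * (92/885)
= 514.61 * 0.8803 * 92 / 885
= 47.0927 g

47.0927 g


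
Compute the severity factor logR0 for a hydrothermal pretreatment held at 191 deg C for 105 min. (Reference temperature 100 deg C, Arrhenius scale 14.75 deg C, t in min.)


logR0 = log10(t * exp((T - 100) / 14.75))
= log10(105 * exp((191 - 100) / 14.75))
= 4.7006

4.7006


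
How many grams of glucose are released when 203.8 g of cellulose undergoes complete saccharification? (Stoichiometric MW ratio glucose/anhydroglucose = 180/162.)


glucose = cellulose * 180/162
= 203.8 * 180/162
= 226.4444 g

226.4444 g


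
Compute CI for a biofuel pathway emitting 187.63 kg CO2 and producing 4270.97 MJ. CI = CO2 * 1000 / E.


CI = CO2 * 1000 / E
= 187.63 * 1000 / 4270.97
= 43.9315 g CO2/MJ

43.9315 g CO2/MJ


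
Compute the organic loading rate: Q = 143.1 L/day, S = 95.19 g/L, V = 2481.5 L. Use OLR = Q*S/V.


OLR = Q * S / V
= 143.1 * 95.19 / 2481.5
= 5.4893 g/L/day

5.4893 g/L/day


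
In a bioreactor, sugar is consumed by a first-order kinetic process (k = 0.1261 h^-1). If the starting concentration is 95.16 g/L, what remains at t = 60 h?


S = S0 * exp(-k * t)
S = 95.16 * exp(-0.1261 * 60)
S = 0.0493 g/L

0.0493 g/L


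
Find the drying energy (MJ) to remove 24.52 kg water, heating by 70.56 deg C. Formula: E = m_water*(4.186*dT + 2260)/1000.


E = m_water * (4.186 * dT + 2260) / 1000
= 24.52 * (4.186 * 70.56 + 2260) / 1000
= 62.6575 MJ

62.6575 MJ


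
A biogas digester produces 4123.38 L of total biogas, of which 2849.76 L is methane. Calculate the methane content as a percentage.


CH4% = V_CH4 / V_total * 100
= 2849.76 / 4123.38 * 100
= 69.1122%

69.1122%


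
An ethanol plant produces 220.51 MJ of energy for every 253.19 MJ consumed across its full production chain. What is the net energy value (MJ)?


NEV = E_out - E_in
= 220.51 - 253.19
= -32.6800 MJ

-32.6800 MJ


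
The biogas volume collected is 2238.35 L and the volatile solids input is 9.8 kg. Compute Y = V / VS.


Y = V / VS
= 2238.35 / 9.8
= 228.4031 L/kg VS

228.4031 L/kg VS


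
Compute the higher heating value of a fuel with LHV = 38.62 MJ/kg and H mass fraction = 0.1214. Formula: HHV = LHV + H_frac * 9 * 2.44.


HHV = LHV + H_frac * 9 * 2.44
= 38.62 + 0.1214 * 9 * 2.44
= 41.2859 MJ/kg

41.2859 MJ/kg


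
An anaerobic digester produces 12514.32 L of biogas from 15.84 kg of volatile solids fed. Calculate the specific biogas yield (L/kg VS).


Y = V / VS
= 12514.32 / 15.84
= 790.0455 L/kg VS

790.0455 L/kg VS


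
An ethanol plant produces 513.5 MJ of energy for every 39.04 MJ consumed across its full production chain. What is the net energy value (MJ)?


NEV = E_out - E_in
= 513.5 - 39.04
= 474.4600 MJ

474.4600 MJ


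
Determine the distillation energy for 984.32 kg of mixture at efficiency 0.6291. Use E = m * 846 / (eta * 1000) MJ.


E = m * 846 / (eta * 1000)
= 984.32 * 846 / (0.6291 * 1000)
= 1323.6921 MJ

1323.6921 MJ


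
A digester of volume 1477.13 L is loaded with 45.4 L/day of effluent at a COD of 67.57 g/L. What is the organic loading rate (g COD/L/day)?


OLR = Q * S / V
= 45.4 * 67.57 / 1477.13
= 2.0768 g/L/day

2.0768 g/L/day


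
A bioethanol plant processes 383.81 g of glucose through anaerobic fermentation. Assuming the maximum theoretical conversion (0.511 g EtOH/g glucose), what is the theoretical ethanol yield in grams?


Theoretical ethanol yield: m_EtOH = 0.511 * m_glucose
m_EtOH = 0.511 * 383.81 = 196.1269 g

196.1269 g


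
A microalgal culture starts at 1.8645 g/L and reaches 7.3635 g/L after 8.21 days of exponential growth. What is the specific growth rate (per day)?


mu = ln(X2/X1) / dt
= ln(7.3635/1.8645) / 8.21
= 0.1673 per day

0.1673 per day


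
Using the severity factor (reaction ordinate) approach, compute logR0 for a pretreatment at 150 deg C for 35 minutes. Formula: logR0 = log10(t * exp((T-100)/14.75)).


logR0 = log10(t * exp((T - 100) / 14.75))
= log10(35 * exp((150 - 100) / 14.75))
= 3.0163

3.0163


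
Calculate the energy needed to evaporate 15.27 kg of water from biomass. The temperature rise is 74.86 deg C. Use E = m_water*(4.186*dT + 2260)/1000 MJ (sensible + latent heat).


E = m_water * (4.186 * dT + 2260) / 1000
= 15.27 * (4.186 * 74.86 + 2260) / 1000
= 39.2953 MJ

39.2953 MJ


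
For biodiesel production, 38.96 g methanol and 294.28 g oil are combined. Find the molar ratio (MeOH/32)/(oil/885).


Molar ratio = n_MeOH / n_oil = (MeOH/32) / (oil/885) = (MeOH * 885) / (32 * oil)
= (38.96 * 885) / (32 * 294.28)
= 3.6614

3.6614


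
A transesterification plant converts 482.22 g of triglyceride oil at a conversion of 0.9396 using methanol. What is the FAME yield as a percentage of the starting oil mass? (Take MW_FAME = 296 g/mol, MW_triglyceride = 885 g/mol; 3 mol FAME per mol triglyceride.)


m_FAME = oil * conv * (3 * 296 / 885) = oil * conv * (888/885)
= 482.22 * 0.9396 * 888 / 885
= 454.6298 g
Y = m_FAME / oil * 100 = conv * (888/885) * 100
= 0.9396 * 888 / 885 * 100
= 94.28%

94.28%


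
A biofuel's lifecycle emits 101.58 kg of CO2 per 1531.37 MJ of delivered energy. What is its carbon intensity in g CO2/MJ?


CI = CO2 * 1000 / E
= 101.58 * 1000 / 1531.37
= 66.3328 g CO2/MJ

66.3328 g CO2/MJ


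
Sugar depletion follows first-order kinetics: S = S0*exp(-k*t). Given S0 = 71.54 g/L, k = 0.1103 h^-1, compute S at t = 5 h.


S = S0 * exp(-k * t)
S = 71.54 * exp(-0.1103 * 5)
S = 41.2131 g/L

41.2131 g/L


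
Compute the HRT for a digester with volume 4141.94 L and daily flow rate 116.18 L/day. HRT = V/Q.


HRT = V / Q
= 4141.94 / 116.18
= 35.6511 days

35.6511 days


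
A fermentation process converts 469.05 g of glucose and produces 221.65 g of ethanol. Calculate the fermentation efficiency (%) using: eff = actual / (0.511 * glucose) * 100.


Fermentation efficiency = (actual / (0.511 * glucose)) * 100
= (221.65 / (0.511 * 469.05)) * 100
= 92.4757%

92.4757%


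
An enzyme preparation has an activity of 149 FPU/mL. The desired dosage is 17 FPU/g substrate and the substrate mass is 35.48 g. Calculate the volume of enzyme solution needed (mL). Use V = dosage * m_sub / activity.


V = dosage * m_sub / activity
V = 17 * 35.48 / 149
V = 4.0481 mL

4.0481 mL


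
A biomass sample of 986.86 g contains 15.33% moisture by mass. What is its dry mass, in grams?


Wd = Ww * (1 - MC/100)
= 986.86 * (1 - 15.33/100)
= 835.5744 g

835.5744 g


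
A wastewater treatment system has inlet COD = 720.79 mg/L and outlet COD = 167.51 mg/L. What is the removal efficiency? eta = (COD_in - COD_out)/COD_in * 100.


eta = (COD_in - COD_out) / COD_in * 100
= (720.79 - 167.51) / 720.79 * 100
= 76.7602%

76.7602%


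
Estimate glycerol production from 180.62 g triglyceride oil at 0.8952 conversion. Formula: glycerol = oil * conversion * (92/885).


glycerol = oil * conv * (92/885)
= 180.62 * 0.8952 * 92 / 885
= 16.8086 g

16.8086 g


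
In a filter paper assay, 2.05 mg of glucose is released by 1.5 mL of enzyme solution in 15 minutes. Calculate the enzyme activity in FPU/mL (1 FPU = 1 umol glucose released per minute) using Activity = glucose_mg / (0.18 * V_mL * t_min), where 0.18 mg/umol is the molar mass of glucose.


Activity = glucose_mg / (0.18 mg/umol * V_mL * t_min)
= 2.05 / (0.18 * 1.5 * 15)
= 0.5062 FPU/mL

0.5062 FPU/mL


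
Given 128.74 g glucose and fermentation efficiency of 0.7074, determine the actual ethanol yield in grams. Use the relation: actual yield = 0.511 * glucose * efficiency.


Actual ethanol: m = 0.511 * 128.74 * 0.7074
m = 46.5371 g

46.5371 g


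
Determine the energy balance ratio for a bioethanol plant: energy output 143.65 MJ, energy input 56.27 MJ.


EROI = E_out / E_in
= 143.65 / 56.27
= 2.5529

2.5529


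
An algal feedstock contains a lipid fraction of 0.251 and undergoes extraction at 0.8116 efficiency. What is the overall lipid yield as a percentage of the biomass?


Y = lipid_content * extraction_eff * 100
= 0.251 * 0.8116 * 100
= 20.3712%

20.3712%


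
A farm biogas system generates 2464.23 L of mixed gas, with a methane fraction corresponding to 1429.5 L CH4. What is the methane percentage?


CH4% = V_CH4 / V_total * 100
= 1429.5 / 2464.23 * 100
= 58.0100%

58.0100%


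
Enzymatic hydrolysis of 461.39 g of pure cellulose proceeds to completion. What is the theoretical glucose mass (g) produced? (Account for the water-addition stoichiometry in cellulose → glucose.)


glucose = cellulose * 180/162
= 461.39 * 180/162
= 512.6556 g

512.6556 g


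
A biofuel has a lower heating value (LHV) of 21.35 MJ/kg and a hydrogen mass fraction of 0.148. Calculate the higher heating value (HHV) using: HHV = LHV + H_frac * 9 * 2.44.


HHV = LHV + H_frac * 9 * 2.44
= 21.35 + 0.148 * 9 * 2.44
= 24.6001 MJ/kg

24.6001 MJ/kg


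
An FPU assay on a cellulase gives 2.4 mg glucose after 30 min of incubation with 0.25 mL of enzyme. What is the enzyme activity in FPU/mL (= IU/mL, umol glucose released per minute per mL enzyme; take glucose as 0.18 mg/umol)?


Activity = glucose_mg / (0.18 mg/umol * V_mL * t_min)
= 2.4 / (0.18 * 0.25 * 30)
= 1.7778 FPU/mL

1.7778 FPU/mL


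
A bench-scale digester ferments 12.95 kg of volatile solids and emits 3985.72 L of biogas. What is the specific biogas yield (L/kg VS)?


Y = V / VS
= 3985.72 / 12.95
= 307.7776 L/kg VS

307.7776 L/kg VS


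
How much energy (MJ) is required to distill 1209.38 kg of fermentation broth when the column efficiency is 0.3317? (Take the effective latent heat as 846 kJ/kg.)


E = m * 846 / (eta * 1000)
= 1209.38 * 846 / (0.3317 * 1000)
= 3084.5206 MJ

3084.5206 MJ


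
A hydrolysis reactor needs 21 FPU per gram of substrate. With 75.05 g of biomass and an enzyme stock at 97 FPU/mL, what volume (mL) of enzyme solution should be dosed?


V = dosage * m_sub / activity
V = 21 * 75.05 / 97
V = 16.2479 mL

16.2479 mL


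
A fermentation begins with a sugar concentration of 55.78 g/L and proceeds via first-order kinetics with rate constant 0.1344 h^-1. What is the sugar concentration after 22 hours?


S = S0 * exp(-k * t)
S = 55.78 * exp(-0.1344 * 22)
S = 2.8997 g/L

2.8997 g/L


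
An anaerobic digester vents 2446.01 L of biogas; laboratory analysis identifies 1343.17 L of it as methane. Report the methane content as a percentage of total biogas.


CH4% = V_CH4 / V_total * 100
= 1343.17 / 2446.01 * 100
= 54.9127%

54.9127%


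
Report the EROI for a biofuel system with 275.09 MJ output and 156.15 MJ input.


EROI = E_out / E_in
= 275.09 / 156.15
= 1.7617

1.7617


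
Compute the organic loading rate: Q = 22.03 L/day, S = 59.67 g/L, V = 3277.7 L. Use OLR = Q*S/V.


OLR = Q * S / V
= 22.03 * 59.67 / 3277.7
= 0.4011 g/L/day

0.4011 g/L/day


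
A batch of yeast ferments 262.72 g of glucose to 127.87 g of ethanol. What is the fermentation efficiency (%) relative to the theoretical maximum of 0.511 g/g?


Fermentation efficiency = (actual / (0.511 * glucose)) * 100
= (127.87 / (0.511 * 262.72)) * 100
= 95.2477%

95.2477%


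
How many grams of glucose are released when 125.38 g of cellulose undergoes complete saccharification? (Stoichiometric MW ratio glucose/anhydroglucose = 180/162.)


glucose = cellulose * 180/162
= 125.38 * 180/162
= 139.3111 g

139.3111 g


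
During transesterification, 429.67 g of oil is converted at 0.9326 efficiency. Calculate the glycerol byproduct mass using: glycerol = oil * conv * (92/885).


glycerol = oil * conv * (92/885)
= 429.67 * 0.9326 * 92 / 885
= 41.6558 g

41.6558 g


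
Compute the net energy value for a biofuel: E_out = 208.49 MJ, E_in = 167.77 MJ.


NEV = E_out - E_in
= 208.49 - 167.77
= 40.7200 MJ

40.7200 MJ


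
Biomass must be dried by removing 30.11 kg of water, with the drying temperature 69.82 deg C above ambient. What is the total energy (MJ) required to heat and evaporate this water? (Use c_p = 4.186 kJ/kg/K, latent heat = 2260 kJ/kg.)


E = m_water * (4.186 * dT + 2260) / 1000
= 30.11 * (4.186 * 69.82 + 2260) / 1000
= 76.8487 MJ

76.8487 MJ


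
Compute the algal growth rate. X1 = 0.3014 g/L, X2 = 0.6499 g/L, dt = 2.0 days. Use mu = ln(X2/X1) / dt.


mu = ln(X2/X1) / dt
= ln(0.6499/0.3014) / 2.0
= 0.3842 per day

0.3842 per day


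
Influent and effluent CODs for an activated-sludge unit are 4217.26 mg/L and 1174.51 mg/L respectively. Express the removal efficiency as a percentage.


eta = (COD_in - COD_out) / COD_in * 100
= (4217.26 - 1174.51) / 4217.26 * 100
= 72.1499%

72.1499%


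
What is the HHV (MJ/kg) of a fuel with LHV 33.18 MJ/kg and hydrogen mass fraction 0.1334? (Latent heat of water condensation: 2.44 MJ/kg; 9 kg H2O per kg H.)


HHV = LHV + H_frac * 9 * 2.44
= 33.18 + 0.1334 * 9 * 2.44
= 36.1095 MJ/kg

36.1095 MJ/kg


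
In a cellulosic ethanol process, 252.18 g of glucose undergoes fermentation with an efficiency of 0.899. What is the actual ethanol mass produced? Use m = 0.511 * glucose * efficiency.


Actual ethanol: m = 0.511 * 252.18 * 0.899
m = 115.8487 g

115.8487 g


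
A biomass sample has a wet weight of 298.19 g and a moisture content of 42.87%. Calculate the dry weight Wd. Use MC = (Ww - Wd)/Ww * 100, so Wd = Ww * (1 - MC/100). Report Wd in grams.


Wd = Ww * (1 - MC/100)
= 298.19 * (1 - 42.87/100)
= 170.3559 g

170.3559 g


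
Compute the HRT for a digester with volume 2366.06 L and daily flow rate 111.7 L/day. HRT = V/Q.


HRT = V / Q
= 2366.06 / 111.7
= 21.1823 days

21.1823 days


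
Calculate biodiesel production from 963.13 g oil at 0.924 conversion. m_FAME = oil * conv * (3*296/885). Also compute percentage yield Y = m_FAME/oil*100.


m_FAME = oil * conv * (3 * 296 / 885) = oil * conv * (888/885)
= 963.13 * 0.924 * 888 / 885
= 892.9488 g
Y = m_FAME / oil * 100 = conv * (888/885) * 100
= 0.924 * 888 / 885 * 100
= 92.71%

892.9488 g FAME; Y = 92.71%


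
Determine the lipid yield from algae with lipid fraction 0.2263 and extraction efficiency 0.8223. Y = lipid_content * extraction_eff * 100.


Y = lipid_content * extraction_eff * 100
= 0.2263 * 0.8223 * 100
= 18.6086%

18.6086%


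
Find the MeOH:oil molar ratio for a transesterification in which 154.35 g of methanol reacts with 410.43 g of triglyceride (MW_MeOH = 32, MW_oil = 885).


Molar ratio = n_MeOH / n_oil = (MeOH/32) / (oil/885) = (MeOH * 885) / (32 * oil)
= (154.35 * 885) / (32 * 410.43)
= 10.4007

10.4007


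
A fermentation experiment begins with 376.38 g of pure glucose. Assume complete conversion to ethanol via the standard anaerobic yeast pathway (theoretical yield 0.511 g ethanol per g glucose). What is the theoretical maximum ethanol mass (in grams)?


Theoretical ethanol yield: m_EtOH = 0.511 * m_glucose
m_EtOH = 0.511 * 376.38 = 192.3302 g

192.3302 g


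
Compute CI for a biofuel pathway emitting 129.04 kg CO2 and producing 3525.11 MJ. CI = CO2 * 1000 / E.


CI = CO2 * 1000 / E
= 129.04 * 1000 / 3525.11
= 36.6059 g CO2/MJ

36.6059 g CO2/MJ


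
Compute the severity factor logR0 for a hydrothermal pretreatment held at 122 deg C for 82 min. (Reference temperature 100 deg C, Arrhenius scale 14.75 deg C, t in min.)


logR0 = log10(t * exp((T - 100) / 14.75))
= log10(82 * exp((122 - 100) / 14.75))
= 2.5616

2.5616


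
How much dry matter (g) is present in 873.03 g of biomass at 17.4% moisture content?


Wd = Ww * (1 - MC/100)
= 873.03 * (1 - 17.4/100)
= 721.1228 g

721.1228 g


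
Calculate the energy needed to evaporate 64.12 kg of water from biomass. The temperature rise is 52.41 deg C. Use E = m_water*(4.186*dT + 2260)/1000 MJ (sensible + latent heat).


E = m_water * (4.186 * dT + 2260) / 1000
= 64.12 * (4.186 * 52.41 + 2260) / 1000
= 158.9784 MJ

158.9784 MJ


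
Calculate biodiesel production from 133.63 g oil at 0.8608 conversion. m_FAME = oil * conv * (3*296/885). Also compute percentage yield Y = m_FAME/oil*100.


m_FAME = oil * conv * (3 * 296 / 885) = oil * conv * (888/885)
= 133.63 * 0.8608 * 888 / 885
= 115.4186 g
Y = m_FAME / oil * 100 = conv * (888/885) * 100
= 0.8608 * 888 / 885 * 100
= 86.37%

115.4186 g FAME; Y = 86.37%


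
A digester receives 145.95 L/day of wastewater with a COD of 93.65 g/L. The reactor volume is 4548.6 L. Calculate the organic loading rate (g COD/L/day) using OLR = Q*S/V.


OLR = Q * S / V
= 145.95 * 93.65 / 4548.6
= 3.0049 g/L/day

3.0049 g/L/day


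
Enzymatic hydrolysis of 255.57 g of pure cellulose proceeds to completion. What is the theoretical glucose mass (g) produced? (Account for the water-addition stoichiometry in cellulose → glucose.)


glucose = cellulose * 180/162
= 255.57 * 180/162
= 283.9667 g

283.9667 g


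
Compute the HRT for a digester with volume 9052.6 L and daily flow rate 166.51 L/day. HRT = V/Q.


HRT = V / Q
= 9052.6 / 166.51
= 54.3667 days

54.3667 days


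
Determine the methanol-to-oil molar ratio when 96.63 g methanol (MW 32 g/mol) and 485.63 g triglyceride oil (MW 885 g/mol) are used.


Molar ratio = n_MeOH / n_oil = (MeOH/32) / (oil/885) = (MeOH * 885) / (32 * oil)
= (96.63 * 885) / (32 * 485.63)
= 5.5030

5.5030


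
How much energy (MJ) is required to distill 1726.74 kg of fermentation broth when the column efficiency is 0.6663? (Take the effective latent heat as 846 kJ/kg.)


E = m * 846 / (eta * 1000)
= 1726.74 * 846 / (0.6663 * 1000)
= 2192.4389 MJ

2192.4389 MJ


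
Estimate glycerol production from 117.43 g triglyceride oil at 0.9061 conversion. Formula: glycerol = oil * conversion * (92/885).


glycerol = oil * conv * (92/885)
= 117.43 * 0.9061 * 92 / 885
= 11.0611 g

11.0611 g


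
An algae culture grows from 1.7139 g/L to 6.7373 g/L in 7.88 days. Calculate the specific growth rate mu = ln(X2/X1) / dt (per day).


mu = ln(X2/X1) / dt
= ln(6.7373/1.7139) / 7.88
= 0.1737 per day

0.1737 per day


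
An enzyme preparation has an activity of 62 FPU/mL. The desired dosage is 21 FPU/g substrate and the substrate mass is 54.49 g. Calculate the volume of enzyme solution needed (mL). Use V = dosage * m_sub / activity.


V = dosage * m_sub / activity
V = 21 * 54.49 / 62
V = 18.4563 mL

18.4563 mL


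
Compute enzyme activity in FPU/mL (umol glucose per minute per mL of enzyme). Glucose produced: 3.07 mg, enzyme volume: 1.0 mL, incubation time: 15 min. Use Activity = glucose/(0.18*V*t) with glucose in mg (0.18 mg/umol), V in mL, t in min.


Activity = glucose_mg / (0.18 mg/umol * V_mL * t_min)
= 3.07 / (0.18 * 1.0 * 15)
= 1.1370 FPU/mL

1.1370 FPU/mL


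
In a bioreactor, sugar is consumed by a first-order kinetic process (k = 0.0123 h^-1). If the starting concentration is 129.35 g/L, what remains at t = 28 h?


S = S0 * exp(-k * t)
S = 129.35 * exp(-0.0123 * 28)
S = 91.6633 g/L

91.6633 g/L
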